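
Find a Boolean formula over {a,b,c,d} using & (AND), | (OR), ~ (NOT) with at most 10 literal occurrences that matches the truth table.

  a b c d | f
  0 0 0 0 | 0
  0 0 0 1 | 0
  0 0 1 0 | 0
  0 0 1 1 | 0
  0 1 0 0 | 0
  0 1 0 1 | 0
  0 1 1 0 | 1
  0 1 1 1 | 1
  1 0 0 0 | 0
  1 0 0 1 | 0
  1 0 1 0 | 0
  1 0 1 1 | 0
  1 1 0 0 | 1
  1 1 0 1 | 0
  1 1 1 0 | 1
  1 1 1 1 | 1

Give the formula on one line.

(((~d & a) | ((c | ~b) & (c | (b & d)))) & b)

  ~d = 1010101010101010
  (~d & a) = 0000000010101010
  ~b = 1111000011110000
  (c | ~b) = 1111001111110011
  (b & d) = 0000010100000101
  (c | (b & d)) = 0011011100110111
  ((c | ~b) & (c | (b & d))) = 0011001100110011
  ((~d & a) | ((c | ~b) & (c | (b & d)))) = 0011001110111011
  (((~d & a) | ((c | ~b) & (c | (b & d)))) & b) = 0000001100001011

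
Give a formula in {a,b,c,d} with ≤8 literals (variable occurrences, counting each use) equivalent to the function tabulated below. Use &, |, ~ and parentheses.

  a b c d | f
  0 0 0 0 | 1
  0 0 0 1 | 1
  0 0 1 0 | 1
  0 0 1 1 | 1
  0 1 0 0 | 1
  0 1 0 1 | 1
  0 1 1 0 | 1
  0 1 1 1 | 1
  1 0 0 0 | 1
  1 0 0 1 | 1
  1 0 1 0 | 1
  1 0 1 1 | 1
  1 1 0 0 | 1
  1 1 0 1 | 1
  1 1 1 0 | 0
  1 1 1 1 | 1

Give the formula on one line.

(~b | (((a & (d & b)) | ~c) | ~a))

  ~b = 1111000011110000
  (d & b) = 0000010100000101
  (a & (d & b)) = 0000000000000101
  ~c = 1100110011001100
  ((a & (d & b)) | ~c) = 1100110011001101
  ~a = 1111111100000000
  (((a & (d & b)) | ~c) | ~a) = 1111111111001101
  (~b | (((a & (d & b)) | ~c) | ~a)) = 1111111111111101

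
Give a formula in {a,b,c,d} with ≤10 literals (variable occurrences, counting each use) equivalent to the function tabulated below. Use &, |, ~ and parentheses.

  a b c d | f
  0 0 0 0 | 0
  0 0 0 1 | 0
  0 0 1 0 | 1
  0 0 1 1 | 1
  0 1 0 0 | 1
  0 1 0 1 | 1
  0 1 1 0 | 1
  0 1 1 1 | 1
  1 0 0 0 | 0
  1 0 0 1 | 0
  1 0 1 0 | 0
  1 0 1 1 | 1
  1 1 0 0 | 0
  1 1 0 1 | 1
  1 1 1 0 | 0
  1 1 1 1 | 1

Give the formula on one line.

  ~a = 1111111100000000
  (d | ~a) = 1111111101010101
  (c | d) = 0111011101110111
  ((c | d) | (d | ~a)) = 1111111101110111
  (c | b) = 0011111100111111
  (((c | d) | (d | ~a)) & (c | b)) = 0011111100110111
  ((d | ~a) & (((c | d) | (d | ~a)) & (c | b))) = 0011111100010101

((d | ~a) & (((c | d) | (d | ~a)) & (c | b)))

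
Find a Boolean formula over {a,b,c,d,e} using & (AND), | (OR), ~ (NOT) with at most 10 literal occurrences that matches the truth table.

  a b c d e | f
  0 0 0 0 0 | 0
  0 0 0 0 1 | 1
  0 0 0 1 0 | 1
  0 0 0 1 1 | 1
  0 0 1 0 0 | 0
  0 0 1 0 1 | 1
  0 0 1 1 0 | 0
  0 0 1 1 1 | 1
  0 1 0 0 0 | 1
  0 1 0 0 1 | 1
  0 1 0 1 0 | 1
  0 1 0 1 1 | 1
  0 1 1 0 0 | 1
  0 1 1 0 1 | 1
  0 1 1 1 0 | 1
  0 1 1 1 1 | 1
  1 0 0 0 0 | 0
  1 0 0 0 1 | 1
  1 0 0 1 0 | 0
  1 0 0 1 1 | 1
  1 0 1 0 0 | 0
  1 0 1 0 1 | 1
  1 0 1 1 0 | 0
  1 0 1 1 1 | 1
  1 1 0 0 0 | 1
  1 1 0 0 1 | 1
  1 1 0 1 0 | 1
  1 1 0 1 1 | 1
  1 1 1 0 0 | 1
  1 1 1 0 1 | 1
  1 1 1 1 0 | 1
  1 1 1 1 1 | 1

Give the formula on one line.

  ~e = 10101010101010101010101010101010
  (b & ~e) = 00000000101010100000000010101010
  (e | (b & ~e)) = 01010101111111110101010111111111
  ~a = 11111111111111110000000000000000
  (~a | e) = 11111111111111110101010101010101
  ~c = 11110000111100001111000011110000
  ((~a | e) & ~c) = 11110000111100000101000001010000
  (d | b) = 00110011111111110011001111111111
  (((~a | e) & ~c) & (d | b)) = 00110000111100000001000001010000
  ((e | (b & ~e)) | (((~a | e) & ~c) & (d | b))) = 01110101111111110101010111111111

((e | (b & ~e)) | (((~a | e) & ~c) & (d | b)))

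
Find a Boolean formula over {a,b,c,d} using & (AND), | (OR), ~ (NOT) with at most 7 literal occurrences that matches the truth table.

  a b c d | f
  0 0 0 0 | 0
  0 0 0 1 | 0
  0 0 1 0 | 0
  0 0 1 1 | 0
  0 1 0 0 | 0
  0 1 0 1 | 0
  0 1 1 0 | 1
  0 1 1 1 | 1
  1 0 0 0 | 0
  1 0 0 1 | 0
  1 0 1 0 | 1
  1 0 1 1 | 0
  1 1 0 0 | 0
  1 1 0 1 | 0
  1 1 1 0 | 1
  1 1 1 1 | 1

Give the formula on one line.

  ~d = 1010101010101010
  (~d & a) = 0000000010101010
  (b | (~d & a)) = 0000111110101111
  ((b | (~d & a)) & c) = 0000001100100011

((b | (~d & a)) & c)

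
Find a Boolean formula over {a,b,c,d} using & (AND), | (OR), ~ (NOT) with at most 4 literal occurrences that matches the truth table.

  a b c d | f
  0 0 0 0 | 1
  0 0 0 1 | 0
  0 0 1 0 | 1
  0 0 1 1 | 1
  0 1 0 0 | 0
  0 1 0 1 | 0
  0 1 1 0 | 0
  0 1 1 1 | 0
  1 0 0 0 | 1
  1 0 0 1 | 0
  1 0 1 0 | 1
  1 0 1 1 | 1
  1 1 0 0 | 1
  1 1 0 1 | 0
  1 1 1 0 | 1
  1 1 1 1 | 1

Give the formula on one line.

((~d | c) & (a | ~b))

  ~d = 1010101010101010
  (~d | c) = 1011101110111011
  ~b = 1111000011110000
  (a | ~b) = 1111000011111111
  ((~d | c) & (a | ~b)) = 1011000010111011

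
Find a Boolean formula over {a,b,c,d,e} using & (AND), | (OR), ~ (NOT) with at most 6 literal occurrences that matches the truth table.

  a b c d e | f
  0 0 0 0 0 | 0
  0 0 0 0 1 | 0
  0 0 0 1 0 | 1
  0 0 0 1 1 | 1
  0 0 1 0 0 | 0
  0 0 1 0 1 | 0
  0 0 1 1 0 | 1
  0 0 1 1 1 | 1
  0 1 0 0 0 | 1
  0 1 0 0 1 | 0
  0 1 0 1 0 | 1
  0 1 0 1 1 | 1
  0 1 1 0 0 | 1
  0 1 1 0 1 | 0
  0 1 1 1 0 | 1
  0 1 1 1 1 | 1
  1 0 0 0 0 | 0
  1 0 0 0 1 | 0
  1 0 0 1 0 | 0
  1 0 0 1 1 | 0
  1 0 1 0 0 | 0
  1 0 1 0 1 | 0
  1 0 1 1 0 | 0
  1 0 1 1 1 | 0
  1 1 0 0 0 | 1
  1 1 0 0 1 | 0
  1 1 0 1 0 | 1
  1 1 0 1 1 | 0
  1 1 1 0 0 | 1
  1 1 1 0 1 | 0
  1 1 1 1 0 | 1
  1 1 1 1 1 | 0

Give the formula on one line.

((~e & b) | (d & ~a))

  ~e = 10101010101010101010101010101010
  (~e & b) = 00000000101010100000000010101010
  ~a = 11111111111111110000000000000000
  (d & ~a) = 00110011001100110000000000000000
  ((~e & b) | (d & ~a)) = 00110011101110110000000010101010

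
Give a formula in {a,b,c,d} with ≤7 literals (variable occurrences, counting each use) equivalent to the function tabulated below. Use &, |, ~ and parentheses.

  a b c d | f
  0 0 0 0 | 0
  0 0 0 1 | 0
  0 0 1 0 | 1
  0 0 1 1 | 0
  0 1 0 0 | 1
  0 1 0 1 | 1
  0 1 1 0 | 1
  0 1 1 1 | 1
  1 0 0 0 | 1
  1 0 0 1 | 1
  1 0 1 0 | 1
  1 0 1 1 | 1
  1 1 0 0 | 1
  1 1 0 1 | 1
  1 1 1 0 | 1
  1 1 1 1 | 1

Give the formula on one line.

((~d & (c | a)) | (a | b))

  ~d = 1010101010101010
  (c | a) = 0011001111111111
  (~d & (c | a)) = 0010001010101010
  (a | b) = 0000111111111111
  ((~d & (c | a)) | (a | b)) = 0010111111111111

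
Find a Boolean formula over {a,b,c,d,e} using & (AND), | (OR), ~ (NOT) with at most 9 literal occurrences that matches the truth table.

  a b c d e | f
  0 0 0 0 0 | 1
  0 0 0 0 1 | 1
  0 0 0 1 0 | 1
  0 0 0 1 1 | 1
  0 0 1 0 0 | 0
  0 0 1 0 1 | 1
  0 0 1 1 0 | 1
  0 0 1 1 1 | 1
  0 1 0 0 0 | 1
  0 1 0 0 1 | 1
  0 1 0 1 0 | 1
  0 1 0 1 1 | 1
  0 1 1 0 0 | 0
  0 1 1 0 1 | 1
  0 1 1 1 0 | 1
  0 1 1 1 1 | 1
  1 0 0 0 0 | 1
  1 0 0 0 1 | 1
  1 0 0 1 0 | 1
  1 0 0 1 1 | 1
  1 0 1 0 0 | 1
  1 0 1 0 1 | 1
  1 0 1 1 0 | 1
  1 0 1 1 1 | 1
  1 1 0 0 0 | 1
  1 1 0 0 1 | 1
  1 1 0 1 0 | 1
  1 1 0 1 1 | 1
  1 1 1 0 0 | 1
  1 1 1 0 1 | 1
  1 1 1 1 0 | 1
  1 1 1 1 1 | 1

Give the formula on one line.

(d | (((~c & ((b & c) | ~e)) | e) | a))

  ~c = 11110000111100001111000011110000
  (b & c) = 00000000000011110000000000001111
  ~e = 10101010101010101010101010101010
  ((b & c) | ~e) = 10101010101011111010101010101111
  (~c & ((b & c) | ~e)) = 10100000101000001010000010100000
  ((~c & ((b & c) | ~e)) | e) = 11110101111101011111010111110101
  (((~c & ((b & c) | ~e)) | e) | a) = 11110101111101011111111111111111
  (d | (((~c & ((b & c) | ~e)) | e) | a)) = 11110111111101111111111111111111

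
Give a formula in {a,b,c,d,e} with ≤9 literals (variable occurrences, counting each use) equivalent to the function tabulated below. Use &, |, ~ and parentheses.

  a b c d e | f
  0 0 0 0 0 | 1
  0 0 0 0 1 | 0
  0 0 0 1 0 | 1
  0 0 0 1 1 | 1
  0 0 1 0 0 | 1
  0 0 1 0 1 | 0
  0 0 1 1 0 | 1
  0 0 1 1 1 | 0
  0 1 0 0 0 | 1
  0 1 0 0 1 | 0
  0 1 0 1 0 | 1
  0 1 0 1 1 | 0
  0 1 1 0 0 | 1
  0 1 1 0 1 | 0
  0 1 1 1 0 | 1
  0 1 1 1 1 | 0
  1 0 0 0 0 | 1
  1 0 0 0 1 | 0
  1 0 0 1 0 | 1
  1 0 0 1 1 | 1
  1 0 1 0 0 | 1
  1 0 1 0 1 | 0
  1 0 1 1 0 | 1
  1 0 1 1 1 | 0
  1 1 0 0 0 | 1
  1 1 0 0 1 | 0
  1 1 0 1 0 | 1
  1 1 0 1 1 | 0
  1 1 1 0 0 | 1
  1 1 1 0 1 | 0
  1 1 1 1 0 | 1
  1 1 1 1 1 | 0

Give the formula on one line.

(~e | ((~b & ~c) & (d & (e | (~c & d)))))

  ~e = 10101010101010101010101010101010
  ~b = 11111111000000001111111100000000
  ~c = 11110000111100001111000011110000
  (~b & ~c) = 11110000000000001111000000000000
  (~c & d) = 00110000001100000011000000110000
  (e | (~c & d)) = 01110101011101010111010101110101
  (d & (e | (~c & d))) = 00110001001100010011000100110001
  ((~b & ~c) & (d & (e | (~c & d)))) = 00110000000000000011000000000000
  (~e | ((~b & ~c) & (d & (e | (~c & d))))) = 10111010101010101011101010101010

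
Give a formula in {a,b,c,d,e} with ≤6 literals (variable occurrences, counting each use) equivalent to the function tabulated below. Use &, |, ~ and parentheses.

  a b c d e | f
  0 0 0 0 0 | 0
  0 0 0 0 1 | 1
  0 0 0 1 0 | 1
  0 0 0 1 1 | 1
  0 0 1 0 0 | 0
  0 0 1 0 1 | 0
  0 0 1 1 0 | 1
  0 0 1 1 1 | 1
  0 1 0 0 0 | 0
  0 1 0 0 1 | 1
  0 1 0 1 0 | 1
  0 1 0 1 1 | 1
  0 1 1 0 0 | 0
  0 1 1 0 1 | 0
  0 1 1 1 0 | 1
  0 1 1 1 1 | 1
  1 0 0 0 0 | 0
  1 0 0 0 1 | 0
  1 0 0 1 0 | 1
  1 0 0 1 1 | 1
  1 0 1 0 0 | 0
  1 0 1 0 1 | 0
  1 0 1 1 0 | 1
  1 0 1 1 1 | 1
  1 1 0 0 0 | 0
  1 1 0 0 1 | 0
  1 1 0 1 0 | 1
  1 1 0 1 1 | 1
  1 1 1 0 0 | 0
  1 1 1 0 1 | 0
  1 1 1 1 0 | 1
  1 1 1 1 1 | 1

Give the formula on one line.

(d | (((a | ~c) | d) & (~a & e)))

  ~c = 11110000111100001111000011110000
  (a | ~c) = 11110000111100001111111111111111
  ((a | ~c) | d) = 11110011111100111111111111111111
  ~a = 11111111111111110000000000000000
  (~a & e) = 01010101010101010000000000000000
  (((a | ~c) | d) & (~a & e)) = 01010001010100010000000000000000
  (d | (((a | ~c) | d) & (~a & e))) = 01110011011100110011001100110011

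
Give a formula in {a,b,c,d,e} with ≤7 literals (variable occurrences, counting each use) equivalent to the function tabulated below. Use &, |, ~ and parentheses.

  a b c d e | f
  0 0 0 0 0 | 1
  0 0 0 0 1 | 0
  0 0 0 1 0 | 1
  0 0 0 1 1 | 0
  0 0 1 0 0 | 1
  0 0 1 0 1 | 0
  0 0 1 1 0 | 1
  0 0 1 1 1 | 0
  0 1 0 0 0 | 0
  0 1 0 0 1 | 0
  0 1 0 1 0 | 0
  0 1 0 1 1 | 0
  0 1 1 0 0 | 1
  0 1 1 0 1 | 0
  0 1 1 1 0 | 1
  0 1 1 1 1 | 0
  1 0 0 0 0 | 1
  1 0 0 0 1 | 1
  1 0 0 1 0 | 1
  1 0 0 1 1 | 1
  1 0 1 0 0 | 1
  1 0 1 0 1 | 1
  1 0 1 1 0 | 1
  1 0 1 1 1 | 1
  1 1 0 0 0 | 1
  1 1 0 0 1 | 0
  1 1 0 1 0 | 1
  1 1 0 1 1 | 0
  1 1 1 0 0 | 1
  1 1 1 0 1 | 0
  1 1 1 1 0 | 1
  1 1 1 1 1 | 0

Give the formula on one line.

((((c | a) | e) | ~b) & (~e | (a & ~b)))

  (c | a) = 00001111000011111111111111111111
  ((c | a) | e) = 01011111010111111111111111111111
  ~b = 11111111000000001111111100000000
  (((c | a) | e) | ~b) = 11111111010111111111111111111111
  ~e = 10101010101010101010101010101010
  (a & ~b) = 00000000000000001111111100000000
  (~e | (a & ~b)) = 10101010101010101111111110101010
  ((((c | a) | e) | ~b) & (~e | (a & ~b))) = 10101010000010101111111110101010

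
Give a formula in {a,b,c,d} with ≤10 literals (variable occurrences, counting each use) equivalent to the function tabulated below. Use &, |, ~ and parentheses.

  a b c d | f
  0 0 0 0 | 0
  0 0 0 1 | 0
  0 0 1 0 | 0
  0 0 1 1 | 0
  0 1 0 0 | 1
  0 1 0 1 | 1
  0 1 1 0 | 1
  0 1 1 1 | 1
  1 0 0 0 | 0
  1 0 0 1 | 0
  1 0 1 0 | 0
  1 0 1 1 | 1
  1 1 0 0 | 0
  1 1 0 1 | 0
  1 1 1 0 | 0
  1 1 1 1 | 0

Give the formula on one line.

  ~a = 1111111100000000
  (b & ~a) = 0000111100000000
  ~b = 1111000011110000
  (~b & c) = 0011000000110000
  (d & (~b & c)) = 0001000000010000
  (c & a) = 0000000000110011
  ((c & a) | d) = 0101010101110111
  (a & ((c & a) | d)) = 0000000001110111
  ((d & (~b & c)) & (a & ((c & a) | d))) = 0000000000010000
  ((b & ~a) | ((d & (~b & c)) & (a & ((c & a) | d)))) = 0000111100010000

((b & ~a) | ((d & (~b & c)) & (a & ((c & a) | d))))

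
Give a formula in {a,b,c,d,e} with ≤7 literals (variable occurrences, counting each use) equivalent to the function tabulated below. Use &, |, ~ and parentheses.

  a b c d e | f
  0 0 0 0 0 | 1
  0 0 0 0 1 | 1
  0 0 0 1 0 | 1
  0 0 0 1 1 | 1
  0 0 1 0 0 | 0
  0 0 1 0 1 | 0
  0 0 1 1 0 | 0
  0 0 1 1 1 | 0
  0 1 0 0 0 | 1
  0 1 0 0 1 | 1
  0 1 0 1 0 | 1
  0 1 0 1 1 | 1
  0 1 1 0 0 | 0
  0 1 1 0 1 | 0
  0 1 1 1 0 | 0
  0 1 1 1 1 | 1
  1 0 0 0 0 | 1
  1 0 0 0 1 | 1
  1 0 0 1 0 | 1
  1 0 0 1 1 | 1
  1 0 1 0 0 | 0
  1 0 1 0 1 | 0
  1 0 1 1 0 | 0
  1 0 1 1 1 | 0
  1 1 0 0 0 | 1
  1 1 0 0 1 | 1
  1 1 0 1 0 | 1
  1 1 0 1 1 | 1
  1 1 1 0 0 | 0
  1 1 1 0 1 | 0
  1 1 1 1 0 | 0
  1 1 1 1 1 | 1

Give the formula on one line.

(~c | (e & (b & d)))

  ~c = 11110000111100001111000011110000
  (b & d) = 00000000001100110000000000110011
  (e & (b & d)) = 00000000000100010000000000010001
  (~c | (e & (b & d))) = 11110000111100011111000011110001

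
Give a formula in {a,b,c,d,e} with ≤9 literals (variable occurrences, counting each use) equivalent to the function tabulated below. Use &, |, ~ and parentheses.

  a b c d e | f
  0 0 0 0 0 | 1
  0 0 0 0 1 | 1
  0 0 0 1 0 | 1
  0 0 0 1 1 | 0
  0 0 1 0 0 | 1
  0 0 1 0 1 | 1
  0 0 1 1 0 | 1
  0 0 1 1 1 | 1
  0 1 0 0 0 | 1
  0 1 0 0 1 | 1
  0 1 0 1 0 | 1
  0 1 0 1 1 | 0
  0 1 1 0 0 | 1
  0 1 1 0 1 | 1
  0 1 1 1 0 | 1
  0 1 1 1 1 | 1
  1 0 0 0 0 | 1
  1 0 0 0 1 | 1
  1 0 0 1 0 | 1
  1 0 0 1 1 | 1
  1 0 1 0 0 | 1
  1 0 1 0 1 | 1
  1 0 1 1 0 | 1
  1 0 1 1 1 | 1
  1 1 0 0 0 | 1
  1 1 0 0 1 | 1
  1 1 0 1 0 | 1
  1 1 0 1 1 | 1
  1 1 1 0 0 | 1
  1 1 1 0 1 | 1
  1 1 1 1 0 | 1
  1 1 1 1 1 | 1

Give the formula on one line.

  ~d = 11001100110011001100110011001100
  (c | ~d) = 11001111110011111100111111001111
  (e & a) = 00000000000000000101010101010101
  ~b = 11111111000000001111111100000000
  ((e & a) | ~b) = 11111111000000001111111101010101
  (a & ((e & a) | ~b)) = 00000000000000001111111101010101
  ((c | ~d) | (a & ((e & a) | ~b))) = 11001111110011111111111111011111
  ~e = 10101010101010101010101010101010
  (((c | ~d) | (a & ((e & a) | ~b))) | ~e) = 11101111111011111111111111111111

(((c | ~d) | (a & ((e & a) | ~b))) | ~e)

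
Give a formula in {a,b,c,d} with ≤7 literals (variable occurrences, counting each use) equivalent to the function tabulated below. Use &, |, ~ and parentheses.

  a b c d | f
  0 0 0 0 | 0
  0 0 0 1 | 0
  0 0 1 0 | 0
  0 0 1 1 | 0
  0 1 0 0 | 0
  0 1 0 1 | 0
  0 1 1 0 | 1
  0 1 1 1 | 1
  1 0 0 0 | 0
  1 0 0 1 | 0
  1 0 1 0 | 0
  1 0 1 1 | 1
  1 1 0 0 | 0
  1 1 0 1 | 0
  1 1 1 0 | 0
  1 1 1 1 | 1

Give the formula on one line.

  ~c = 1100110011001100
  ~a = 1111111100000000
  (~c | ~a) = 1111111111001100
  (d | (~c | ~a)) = 1111111111011101
  (a | b) = 0000111111111111
  ((a | b) & c) = 0000001100110011
  ((d | (~c | ~a)) & ((a | b) & c)) = 0000001100010001

((d | (~c | ~a)) & ((a | b) & c))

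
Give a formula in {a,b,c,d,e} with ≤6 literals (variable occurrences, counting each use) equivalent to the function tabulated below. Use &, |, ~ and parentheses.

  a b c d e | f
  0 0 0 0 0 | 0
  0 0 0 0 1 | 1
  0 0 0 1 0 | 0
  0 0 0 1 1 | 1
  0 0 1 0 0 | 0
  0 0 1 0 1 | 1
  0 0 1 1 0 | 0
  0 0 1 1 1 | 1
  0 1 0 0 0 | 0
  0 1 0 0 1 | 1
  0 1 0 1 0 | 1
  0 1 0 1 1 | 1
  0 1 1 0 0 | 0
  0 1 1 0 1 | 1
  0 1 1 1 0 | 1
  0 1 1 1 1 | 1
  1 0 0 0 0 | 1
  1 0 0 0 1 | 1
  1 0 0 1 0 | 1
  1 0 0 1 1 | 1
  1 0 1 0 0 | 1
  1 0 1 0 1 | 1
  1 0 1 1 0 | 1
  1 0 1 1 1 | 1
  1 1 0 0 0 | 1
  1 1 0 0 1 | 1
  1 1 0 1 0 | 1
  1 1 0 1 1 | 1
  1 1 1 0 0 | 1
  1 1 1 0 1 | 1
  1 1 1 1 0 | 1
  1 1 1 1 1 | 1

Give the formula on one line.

  (b & d) = 00000000001100110000000000110011
  ((b & d) | e) = 01010101011101110101010101110111
  ~b = 11111111000000001111111100000000
  (~b & e) = 01010101000000000101010100000000
  (a | (~b & e)) = 01010101000000001111111111111111
  (((b & d) | e) | (a | (~b & e))) = 01010101011101111111111111111111

(((b & d) | e) | (a | (~b & e)))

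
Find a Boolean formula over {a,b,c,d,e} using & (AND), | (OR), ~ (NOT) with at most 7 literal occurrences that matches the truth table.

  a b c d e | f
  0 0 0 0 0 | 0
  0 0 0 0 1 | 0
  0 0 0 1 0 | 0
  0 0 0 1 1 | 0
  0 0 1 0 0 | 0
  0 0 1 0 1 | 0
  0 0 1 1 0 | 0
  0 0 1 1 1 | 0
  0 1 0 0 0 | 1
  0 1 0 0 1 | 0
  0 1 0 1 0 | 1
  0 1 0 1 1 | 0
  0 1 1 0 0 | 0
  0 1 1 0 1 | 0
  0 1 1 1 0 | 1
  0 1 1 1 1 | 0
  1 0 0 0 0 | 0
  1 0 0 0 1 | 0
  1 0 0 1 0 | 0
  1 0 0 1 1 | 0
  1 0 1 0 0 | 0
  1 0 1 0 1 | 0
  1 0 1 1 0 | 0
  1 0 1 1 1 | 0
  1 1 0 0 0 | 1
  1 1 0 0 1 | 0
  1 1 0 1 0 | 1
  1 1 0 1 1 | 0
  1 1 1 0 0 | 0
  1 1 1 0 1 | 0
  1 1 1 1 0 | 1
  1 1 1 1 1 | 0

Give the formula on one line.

((~e & b) & (~c | d))

  ~e = 10101010101010101010101010101010
  (~e & b) = 00000000101010100000000010101010
  ~c = 11110000111100001111000011110000
  (~c | d) = 11110011111100111111001111110011
  ((~e & b) & (~c | d)) = 00000000101000100000000010100010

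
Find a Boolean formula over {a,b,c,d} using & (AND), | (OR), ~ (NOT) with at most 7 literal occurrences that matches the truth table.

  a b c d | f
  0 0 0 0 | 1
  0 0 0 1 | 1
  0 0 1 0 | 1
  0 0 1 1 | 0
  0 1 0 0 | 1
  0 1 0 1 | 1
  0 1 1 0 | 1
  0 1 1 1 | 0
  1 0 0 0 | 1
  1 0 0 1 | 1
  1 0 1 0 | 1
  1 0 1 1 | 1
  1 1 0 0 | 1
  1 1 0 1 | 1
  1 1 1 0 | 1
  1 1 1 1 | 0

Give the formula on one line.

((~c | ~d) | (~b & a))

  ~c = 1100110011001100
  ~d = 1010101010101010
  (~c | ~d) = 1110111011101110
  ~b = 1111000011110000
  (~b & a) = 0000000011110000
  ((~c | ~d) | (~b & a)) = 1110111011111110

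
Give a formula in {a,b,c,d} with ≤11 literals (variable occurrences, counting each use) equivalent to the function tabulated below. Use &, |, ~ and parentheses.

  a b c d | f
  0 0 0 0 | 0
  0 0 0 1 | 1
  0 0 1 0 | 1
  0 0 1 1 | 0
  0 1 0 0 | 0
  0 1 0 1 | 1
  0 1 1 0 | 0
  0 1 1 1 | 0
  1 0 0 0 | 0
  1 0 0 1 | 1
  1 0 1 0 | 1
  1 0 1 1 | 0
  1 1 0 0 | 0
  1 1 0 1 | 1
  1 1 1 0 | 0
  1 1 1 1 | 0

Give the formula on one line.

  (d | c) = 0111011101110111
  ~b = 1111000011110000
  ~c = 1100110011001100
  (~b & ~c) = 1100000011000000
  ((d | c) | (~b & ~c)) = 1111011111110111
  (((d | c) | (~b & ~c)) & ~c) = 1100010011000100
  ((((d | c) | (~b & ~c)) & ~c) & d) = 0100010001000100
  ~d = 1010101010101010
  (~b & ~d) = 1010000010100000
  ((~b & ~d) & c) = 0010000000100000
  (((((d | c) | (~b & ~c)) & ~c) & d) | ((~b & ~d) & c)) = 0110010001100100

(((((d | c) | (~b & ~c)) & ~c) & d) | ((~b & ~d) & c))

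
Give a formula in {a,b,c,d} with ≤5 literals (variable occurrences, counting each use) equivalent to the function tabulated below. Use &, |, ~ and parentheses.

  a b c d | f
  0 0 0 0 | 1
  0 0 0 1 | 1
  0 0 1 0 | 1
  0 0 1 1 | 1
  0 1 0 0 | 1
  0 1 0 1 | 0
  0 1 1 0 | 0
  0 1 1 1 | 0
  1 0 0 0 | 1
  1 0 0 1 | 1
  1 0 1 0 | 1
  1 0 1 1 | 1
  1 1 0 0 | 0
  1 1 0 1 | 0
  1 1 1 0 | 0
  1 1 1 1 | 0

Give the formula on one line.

  ~b = 1111000011110000
  ~a = 1111111100000000
  (~a | c) = 1111111100110011
  ~c = 1100110011001100
  ~d = 1010101010101010
  (~c & ~d) = 1000100010001000
  ((~a | c) & (~c & ~d)) = 1000100000000000
  (~b | ((~a | c) & (~c & ~d))) = 1111100011110000

(~b | ((~a | c) & (~c & ~d)))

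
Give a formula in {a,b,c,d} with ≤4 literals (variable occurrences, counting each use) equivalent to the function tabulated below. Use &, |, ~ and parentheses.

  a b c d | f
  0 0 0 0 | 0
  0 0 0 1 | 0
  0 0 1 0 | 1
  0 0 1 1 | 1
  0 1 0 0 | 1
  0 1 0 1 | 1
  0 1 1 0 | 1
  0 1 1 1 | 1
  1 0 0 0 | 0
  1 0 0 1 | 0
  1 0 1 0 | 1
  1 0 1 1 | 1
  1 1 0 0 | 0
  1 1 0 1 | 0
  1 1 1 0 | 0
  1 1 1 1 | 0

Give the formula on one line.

  ~a = 1111111100000000
  ~b = 1111000011110000
  (~a | ~b) = 1111111111110000
  (c | b) = 0011111100111111
  ((~a | ~b) & (c | b)) = 0011111100110000

((~a | ~b) & (c | b))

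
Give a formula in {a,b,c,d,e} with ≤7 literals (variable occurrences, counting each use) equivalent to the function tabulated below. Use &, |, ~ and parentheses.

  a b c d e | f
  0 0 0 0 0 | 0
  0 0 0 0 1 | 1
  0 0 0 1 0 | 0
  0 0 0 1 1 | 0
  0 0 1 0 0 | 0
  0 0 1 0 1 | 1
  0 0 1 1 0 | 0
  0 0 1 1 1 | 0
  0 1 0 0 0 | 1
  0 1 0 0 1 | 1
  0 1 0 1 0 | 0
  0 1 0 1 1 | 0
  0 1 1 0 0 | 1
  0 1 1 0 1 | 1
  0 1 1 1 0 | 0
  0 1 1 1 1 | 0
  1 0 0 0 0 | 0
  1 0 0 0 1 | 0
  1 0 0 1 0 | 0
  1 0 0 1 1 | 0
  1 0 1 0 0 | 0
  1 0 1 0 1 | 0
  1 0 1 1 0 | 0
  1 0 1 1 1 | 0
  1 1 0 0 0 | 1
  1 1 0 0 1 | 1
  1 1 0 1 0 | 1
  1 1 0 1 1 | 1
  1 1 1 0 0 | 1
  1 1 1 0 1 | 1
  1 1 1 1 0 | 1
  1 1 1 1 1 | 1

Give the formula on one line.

((b | ((~a & ~b) & e)) & (a | ~d))

  ~a = 11111111111111110000000000000000
  ~b = 11111111000000001111111100000000
  (~a & ~b) = 11111111000000000000000000000000
  ((~a & ~b) & e) = 01010101000000000000000000000000
  (b | ((~a & ~b) & e)) = 01010101111111110000000011111111
  ~d = 11001100110011001100110011001100
  (a | ~d) = 11001100110011001111111111111111
  ((b | ((~a & ~b) & e)) & (a | ~d)) = 01000100110011000000000011111111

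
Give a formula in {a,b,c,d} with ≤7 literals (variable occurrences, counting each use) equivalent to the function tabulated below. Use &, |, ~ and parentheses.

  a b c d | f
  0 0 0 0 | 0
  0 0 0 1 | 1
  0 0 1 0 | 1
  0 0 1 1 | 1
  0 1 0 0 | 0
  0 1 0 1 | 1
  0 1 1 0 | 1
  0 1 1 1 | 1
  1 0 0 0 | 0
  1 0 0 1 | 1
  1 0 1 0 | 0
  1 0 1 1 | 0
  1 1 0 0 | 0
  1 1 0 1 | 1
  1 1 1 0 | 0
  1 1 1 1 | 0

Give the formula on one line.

  ~c = 1100110011001100
  (d & ~c) = 0100010001000100
  ~a = 1111111100000000
  (~a & c) = 0011001100000000
  ((d & ~c) | (~a & c)) = 0111011101000100

((d & ~c) | (~a & c))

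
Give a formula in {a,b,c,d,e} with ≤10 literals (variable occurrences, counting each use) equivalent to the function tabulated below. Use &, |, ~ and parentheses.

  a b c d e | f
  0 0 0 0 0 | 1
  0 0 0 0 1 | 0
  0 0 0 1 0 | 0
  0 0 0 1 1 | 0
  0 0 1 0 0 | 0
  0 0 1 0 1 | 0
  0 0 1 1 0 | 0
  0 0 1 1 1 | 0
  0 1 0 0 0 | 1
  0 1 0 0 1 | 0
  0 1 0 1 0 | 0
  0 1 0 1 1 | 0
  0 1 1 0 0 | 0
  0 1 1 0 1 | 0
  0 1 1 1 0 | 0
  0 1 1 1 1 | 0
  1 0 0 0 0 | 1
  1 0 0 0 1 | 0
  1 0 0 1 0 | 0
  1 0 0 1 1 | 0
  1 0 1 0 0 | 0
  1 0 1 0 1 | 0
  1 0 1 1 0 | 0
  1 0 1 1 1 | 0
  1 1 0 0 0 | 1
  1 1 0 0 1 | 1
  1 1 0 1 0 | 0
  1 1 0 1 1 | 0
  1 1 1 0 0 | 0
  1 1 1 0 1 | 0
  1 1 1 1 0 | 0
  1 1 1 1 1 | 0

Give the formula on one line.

((~c & ~d) & (((~a & ~e) | (a & b)) | (~b & (a & ~e))))

  ~c = 11110000111100001111000011110000
  ~d = 11001100110011001100110011001100
  (~c & ~d) = 11000000110000001100000011000000
  ~a = 11111111111111110000000000000000
  ~e = 10101010101010101010101010101010
  (~a & ~e) = 10101010101010100000000000000000
  (a & b) = 00000000000000000000000011111111
  ((~a & ~e) | (a & b)) = 10101010101010100000000011111111
  ~b = 11111111000000001111111100000000
  (a & ~e) = 00000000000000001010101010101010
  (~b & (a & ~e)) = 00000000000000001010101000000000
  (((~a & ~e) | (a & b)) | (~b & (a & ~e))) = 10101010101010101010101011111111
  ((~c & ~d) & (((~a & ~e) | (a & b)) | (~b & (a & ~e)))) = 10000000100000001000000011000000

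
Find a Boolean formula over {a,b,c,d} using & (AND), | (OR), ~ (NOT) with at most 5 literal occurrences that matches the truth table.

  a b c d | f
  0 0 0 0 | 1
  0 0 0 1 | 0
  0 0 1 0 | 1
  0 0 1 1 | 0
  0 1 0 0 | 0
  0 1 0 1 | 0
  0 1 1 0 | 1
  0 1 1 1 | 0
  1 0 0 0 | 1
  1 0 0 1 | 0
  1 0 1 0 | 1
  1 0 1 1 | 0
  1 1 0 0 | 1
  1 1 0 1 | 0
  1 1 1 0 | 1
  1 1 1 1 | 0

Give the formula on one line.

  ~d = 1010101010101010
  ~c = 1100110011001100
  (~c & a) = 0000000011001100
  ~b = 1111000011110000
  (~b | c) = 1111001111110011
  ((~c & a) | (~b | c)) = 1111001111111111
  (~d & ((~c & a) | (~b | c))) = 1010001010101010

(~d & ((~c & a) | (~b | c)))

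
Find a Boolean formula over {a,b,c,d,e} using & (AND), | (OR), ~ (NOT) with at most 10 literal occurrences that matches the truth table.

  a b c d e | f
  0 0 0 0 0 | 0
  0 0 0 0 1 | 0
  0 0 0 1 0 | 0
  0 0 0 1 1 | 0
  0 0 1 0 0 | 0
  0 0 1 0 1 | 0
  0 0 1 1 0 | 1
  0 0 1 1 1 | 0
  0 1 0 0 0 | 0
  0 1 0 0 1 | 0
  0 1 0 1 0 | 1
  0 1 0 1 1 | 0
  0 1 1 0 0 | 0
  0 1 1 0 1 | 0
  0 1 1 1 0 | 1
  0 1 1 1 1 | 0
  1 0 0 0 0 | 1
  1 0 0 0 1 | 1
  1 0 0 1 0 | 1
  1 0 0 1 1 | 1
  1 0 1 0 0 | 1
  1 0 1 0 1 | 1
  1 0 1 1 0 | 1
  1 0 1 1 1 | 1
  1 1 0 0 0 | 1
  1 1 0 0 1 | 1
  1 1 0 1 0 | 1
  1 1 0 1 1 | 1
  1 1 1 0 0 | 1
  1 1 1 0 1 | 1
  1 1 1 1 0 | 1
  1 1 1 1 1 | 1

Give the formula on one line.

(((b | c) & ((a & ~e) | (~e & d))) | a)

  (b | c) = 00001111111111110000111111111111
  ~e = 10101010101010101010101010101010
  (a & ~e) = 00000000000000001010101010101010
  (~e & d) = 00100010001000100010001000100010
  ((a & ~e) | (~e & d)) = 00100010001000101010101010101010
  ((b | c) & ((a & ~e) | (~e & d))) = 00000010001000100000101010101010
  (((b | c) & ((a & ~e) | (~e & d))) | a) = 00000010001000101111111111111111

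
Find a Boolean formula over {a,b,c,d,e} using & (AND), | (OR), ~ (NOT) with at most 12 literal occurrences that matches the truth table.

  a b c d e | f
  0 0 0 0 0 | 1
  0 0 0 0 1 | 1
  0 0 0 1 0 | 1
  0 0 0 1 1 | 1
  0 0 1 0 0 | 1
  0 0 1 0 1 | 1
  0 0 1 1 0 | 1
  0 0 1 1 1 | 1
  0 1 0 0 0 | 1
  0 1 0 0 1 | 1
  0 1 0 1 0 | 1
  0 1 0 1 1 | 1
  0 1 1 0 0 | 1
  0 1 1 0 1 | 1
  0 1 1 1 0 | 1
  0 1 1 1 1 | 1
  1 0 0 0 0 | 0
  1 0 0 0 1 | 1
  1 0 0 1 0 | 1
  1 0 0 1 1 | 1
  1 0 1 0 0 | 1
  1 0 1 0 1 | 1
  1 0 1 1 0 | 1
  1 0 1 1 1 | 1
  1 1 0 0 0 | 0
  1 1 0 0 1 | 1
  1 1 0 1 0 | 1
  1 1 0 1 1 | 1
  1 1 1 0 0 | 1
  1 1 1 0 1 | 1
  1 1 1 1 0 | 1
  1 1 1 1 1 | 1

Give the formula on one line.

((((~e & (d | c)) | (d & e)) & ~e) | (e | (~a & ~c)))

  ~e = 10101010101010101010101010101010
  (d | c) = 00111111001111110011111100111111
  (~e & (d | c)) = 00101010001010100010101000101010
  (d & e) = 00010001000100010001000100010001
  ((~e & (d | c)) | (d & e)) = 00111011001110110011101100111011
  (((~e & (d | c)) | (d & e)) & ~e) = 00101010001010100010101000101010
  ~a = 11111111111111110000000000000000
  ~c = 11110000111100001111000011110000
  (~a & ~c) = 11110000111100000000000000000000
  (e | (~a & ~c)) = 11110101111101010101010101010101
  ((((~e & (d | c)) | (d & e)) & ~e) | (e | (~a & ~c))) = 11111111111111110111111101111111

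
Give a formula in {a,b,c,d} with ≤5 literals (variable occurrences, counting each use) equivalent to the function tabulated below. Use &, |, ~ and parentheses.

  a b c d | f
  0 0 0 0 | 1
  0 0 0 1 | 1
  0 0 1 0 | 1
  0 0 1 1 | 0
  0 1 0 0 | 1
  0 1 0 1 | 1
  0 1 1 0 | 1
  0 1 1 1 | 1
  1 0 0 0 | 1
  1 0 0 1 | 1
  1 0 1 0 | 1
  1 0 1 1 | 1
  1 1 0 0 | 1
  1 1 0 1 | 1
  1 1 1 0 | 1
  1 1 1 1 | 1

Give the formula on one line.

((~c | (~d | a)) | b)

  ~c = 1100110011001100
  ~d = 1010101010101010
  (~d | a) = 1010101011111111
  (~c | (~d | a)) = 1110111011111111
  ((~c | (~d | a)) | b) = 1110111111111111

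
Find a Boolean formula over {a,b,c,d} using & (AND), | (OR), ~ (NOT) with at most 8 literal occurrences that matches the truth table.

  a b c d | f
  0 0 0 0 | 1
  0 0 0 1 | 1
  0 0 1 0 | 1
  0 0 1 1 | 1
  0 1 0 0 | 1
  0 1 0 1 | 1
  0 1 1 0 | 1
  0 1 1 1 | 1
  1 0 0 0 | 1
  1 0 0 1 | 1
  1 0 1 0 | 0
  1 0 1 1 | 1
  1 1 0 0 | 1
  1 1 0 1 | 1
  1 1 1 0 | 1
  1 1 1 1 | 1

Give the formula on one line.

  ~a = 1111111100000000
  ~c = 1100110011001100
  (~a | ~c) = 1111111111001100
  (b | (~a | ~c)) = 1111111111001111
  ~d = 1010101010101010
  ((b | (~a | ~c)) & ~d) = 1010101010001010
  (((b | (~a | ~c)) & ~d) | d) = 1111111111011111

(((b | (~a | ~c)) & ~d) | d)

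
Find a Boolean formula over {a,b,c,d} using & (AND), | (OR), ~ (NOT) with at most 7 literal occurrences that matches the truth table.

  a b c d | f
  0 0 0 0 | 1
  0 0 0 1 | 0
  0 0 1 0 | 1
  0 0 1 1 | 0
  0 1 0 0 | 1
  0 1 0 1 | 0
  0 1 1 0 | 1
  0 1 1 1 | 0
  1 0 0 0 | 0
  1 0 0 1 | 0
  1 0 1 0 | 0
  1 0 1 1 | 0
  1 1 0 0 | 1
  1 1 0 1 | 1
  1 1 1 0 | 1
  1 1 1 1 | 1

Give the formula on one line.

  ~a = 1111111100000000
  ~d = 1010101010101010
  (~a & ~d) = 1010101000000000
  (~a | c) = 1111111100110011
  ((~a | c) | b) = 1111111100111111
  (a & ((~a | c) | b)) = 0000000000111111
  (b & (a & ((~a | c) | b))) = 0000000000001111
  ((~a & ~d) | (b & (a & ((~a | c) | b)))) = 1010101000001111

((~a & ~d) | (b & (a & ((~a | c) | b))))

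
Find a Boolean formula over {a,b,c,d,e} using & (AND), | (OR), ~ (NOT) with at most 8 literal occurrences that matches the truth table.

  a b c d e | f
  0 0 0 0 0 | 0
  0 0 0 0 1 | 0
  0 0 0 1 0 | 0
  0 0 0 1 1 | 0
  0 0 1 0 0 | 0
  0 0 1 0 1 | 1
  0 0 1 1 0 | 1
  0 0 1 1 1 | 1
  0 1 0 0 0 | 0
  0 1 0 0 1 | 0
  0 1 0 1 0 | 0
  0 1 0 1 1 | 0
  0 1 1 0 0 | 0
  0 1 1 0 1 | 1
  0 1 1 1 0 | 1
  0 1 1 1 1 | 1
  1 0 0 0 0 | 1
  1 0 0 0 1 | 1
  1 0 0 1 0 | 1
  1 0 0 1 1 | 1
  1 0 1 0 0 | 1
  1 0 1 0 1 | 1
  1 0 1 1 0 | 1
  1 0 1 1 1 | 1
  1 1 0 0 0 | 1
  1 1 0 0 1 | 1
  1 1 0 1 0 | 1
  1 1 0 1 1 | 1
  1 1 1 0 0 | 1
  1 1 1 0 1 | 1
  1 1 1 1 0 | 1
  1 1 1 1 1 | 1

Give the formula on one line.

((((b & d) | ((c & d) | e)) & c) | a)

  (b & d) = 00000000001100110000000000110011
  (c & d) = 00000011000000110000001100000011
  ((c & d) | e) = 01010111010101110101011101010111
  ((b & d) | ((c & d) | e)) = 01010111011101110101011101110111
  (((b & d) | ((c & d) | e)) & c) = 00000111000001110000011100000111
  ((((b & d) | ((c & d) | e)) & c) | a) = 00000111000001111111111111111111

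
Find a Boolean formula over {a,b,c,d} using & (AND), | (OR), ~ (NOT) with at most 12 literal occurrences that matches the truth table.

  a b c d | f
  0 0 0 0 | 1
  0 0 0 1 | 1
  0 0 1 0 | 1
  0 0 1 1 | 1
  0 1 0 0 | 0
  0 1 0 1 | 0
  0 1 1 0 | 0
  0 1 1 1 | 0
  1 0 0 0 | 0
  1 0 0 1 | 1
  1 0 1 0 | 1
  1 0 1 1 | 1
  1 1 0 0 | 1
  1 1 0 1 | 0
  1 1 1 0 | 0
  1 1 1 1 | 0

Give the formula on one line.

((d | (~a | (c | b))) & ((~c & ((a | ~b) & ~d)) | ~b))

  ~a = 1111111100000000
  (c | b) = 0011111100111111
  (~a | (c | b)) = 1111111100111111
  (d | (~a | (c | b))) = 1111111101111111
  ~c = 1100110011001100
  ~b = 1111000011110000
  (a | ~b) = 1111000011111111
  ~d = 1010101010101010
  ((a | ~b) & ~d) = 1010000010101010
  (~c & ((a | ~b) & ~d)) = 1000000010001000
  ((~c & ((a | ~b) & ~d)) | ~b) = 1111000011111000
  ((d | (~a | (c | b))) & ((~c & ((a | ~b) & ~d)) | ~b)) = 1111000001111000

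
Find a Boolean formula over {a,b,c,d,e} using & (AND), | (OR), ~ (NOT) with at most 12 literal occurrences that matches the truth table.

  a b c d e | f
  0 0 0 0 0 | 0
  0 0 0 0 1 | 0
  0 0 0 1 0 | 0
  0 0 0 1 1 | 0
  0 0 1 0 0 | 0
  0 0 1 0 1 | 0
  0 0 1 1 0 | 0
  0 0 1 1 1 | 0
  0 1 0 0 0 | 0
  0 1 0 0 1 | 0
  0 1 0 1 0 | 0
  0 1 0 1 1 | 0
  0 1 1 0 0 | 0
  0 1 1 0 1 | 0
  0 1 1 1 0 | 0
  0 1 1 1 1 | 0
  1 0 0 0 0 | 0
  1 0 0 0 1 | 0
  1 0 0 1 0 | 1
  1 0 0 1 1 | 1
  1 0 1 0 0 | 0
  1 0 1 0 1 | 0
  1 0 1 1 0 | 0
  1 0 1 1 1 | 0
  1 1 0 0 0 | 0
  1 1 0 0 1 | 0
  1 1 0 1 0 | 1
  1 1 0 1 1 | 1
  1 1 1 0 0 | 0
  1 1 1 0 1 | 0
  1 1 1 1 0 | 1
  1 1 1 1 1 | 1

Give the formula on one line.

((d & a) & ((~d | ~c) | ((~c | (c & (b & ~a))) | b)))

  (d & a) = 00000000000000000011001100110011
  ~d = 11001100110011001100110011001100
  ~c = 11110000111100001111000011110000
  (~d | ~c) = 11111100111111001111110011111100
  ~a = 11111111111111110000000000000000
  (b & ~a) = 00000000111111110000000000000000
  (c & (b & ~a)) = 00000000000011110000000000000000
  (~c | (c & (b & ~a))) = 11110000111111111111000011110000
  ((~c | (c & (b & ~a))) | b) = 11110000111111111111000011111111
  ((~d | ~c) | ((~c | (c & (b & ~a))) | b)) = 11111100111111111111110011111111
  ((d & a) & ((~d | ~c) | ((~c | (c & (b & ~a))) | b))) = 00000000000000000011000000110011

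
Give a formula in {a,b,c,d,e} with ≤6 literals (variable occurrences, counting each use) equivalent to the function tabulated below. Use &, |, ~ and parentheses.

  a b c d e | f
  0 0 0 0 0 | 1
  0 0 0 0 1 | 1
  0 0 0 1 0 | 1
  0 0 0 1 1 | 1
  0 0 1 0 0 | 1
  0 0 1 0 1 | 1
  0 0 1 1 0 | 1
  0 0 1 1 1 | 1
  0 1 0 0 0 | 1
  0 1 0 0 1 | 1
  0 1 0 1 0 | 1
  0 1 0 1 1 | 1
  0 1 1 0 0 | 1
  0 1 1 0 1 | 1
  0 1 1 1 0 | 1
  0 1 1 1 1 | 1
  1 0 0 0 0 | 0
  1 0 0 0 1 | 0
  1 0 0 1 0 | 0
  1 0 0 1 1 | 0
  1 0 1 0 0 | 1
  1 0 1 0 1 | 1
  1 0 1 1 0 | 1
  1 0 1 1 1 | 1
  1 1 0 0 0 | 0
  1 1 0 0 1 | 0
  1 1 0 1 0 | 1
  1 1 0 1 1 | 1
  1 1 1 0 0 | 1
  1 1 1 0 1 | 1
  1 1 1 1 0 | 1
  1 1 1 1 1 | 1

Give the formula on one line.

  ~a = 11111111111111110000000000000000
  (d & b) = 00000000001100110000000000110011
  (~a | (d & b)) = 11111111111111110000000000110011
  ((~a | (d & b)) | c) = 11111111111111110000111100111111

((~a | (d & b)) | c)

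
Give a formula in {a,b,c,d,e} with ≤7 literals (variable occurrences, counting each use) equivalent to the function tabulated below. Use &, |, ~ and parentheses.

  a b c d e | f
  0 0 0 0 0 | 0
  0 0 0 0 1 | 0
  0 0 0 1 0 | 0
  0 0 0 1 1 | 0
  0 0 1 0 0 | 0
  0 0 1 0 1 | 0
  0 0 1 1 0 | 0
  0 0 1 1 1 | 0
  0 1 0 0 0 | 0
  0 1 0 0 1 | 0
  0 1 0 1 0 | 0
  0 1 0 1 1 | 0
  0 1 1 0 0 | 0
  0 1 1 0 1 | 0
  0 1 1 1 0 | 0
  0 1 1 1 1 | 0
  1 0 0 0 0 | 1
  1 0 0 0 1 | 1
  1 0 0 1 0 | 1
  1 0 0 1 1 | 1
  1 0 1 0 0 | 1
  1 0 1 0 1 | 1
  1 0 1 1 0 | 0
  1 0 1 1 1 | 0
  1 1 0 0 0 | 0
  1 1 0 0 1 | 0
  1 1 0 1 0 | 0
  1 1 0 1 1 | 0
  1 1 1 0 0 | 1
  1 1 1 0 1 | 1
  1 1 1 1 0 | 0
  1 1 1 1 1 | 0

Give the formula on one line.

((a & (~b | (c & (~c | ~d)))) & (~c | ~d))

  ~b = 11111111000000001111111100000000
  ~c = 11110000111100001111000011110000
  ~d = 11001100110011001100110011001100
  (~c | ~d) = 11111100111111001111110011111100
  (c & (~c | ~d)) = 00001100000011000000110000001100
  (~b | (c & (~c | ~d))) = 11111111000011001111111100001100
  (a & (~b | (c & (~c | ~d)))) = 00000000000000001111111100001100
  ((a & (~b | (c & (~c | ~d)))) & (~c | ~d)) = 00000000000000001111110000001100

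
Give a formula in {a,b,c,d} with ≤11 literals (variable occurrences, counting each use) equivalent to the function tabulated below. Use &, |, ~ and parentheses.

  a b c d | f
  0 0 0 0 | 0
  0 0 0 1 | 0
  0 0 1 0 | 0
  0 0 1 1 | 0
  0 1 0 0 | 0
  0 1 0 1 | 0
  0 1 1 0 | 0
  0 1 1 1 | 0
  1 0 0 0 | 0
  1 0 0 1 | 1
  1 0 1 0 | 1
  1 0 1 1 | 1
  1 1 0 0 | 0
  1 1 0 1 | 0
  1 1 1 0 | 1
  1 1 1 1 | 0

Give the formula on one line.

(((~b & d) | (~d & c)) & (a | ((c | ~d) & ~c)))

  ~b = 1111000011110000
  (~b & d) = 0101000001010000
  ~d = 1010101010101010
  (~d & c) = 0010001000100010
  ((~b & d) | (~d & c)) = 0111001001110010
  (c | ~d) = 1011101110111011
  ~c = 1100110011001100
  ((c | ~d) & ~c) = 1000100010001000
  (a | ((c | ~d) & ~c)) = 1000100011111111
  (((~b & d) | (~d & c)) & (a | ((c | ~d) & ~c))) = 0000000001110010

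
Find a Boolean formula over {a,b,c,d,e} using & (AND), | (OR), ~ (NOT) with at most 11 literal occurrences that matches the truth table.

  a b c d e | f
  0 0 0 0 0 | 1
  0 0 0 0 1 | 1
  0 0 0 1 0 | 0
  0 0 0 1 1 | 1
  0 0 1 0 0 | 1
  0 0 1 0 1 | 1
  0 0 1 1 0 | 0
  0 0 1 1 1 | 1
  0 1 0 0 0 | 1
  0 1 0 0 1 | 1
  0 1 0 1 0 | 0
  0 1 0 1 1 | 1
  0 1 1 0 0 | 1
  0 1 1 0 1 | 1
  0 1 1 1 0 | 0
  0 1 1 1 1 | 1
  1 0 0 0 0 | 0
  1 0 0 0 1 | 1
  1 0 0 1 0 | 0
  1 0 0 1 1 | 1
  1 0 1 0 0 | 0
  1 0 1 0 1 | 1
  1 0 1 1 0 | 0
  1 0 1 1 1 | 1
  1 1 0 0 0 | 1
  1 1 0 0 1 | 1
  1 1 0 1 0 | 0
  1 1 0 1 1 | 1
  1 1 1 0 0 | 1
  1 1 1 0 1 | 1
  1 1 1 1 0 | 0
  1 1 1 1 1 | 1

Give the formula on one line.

  ~a = 11111111111111110000000000000000
  ~b = 11111111000000001111111100000000
  (~a & ~b) = 11111111000000000000000000000000
  (e | b) = 01010101111111110101010111111111
  ((~a & ~b) | (e | b)) = 11111111111111110101010111111111
  ~d = 11001100110011001100110011001100
  (((~a & ~b) | (e | b)) & ~d) = 11001100110011000100010011001100
  (e & c) = 00000101000001010000010100000101
  ((((~a & ~b) | (e | b)) & ~d) | (e & c)) = 11001101110011010100010111001101
  (d & e) = 00010001000100010001000100010001
  (((((~a & ~b) | (e | b)) & ~d) | (e & c)) | (d & e)) = 11011101110111010101010111011101

(((((~a & ~b) | (e | b)) & ~d) | (e & c)) | (d & e))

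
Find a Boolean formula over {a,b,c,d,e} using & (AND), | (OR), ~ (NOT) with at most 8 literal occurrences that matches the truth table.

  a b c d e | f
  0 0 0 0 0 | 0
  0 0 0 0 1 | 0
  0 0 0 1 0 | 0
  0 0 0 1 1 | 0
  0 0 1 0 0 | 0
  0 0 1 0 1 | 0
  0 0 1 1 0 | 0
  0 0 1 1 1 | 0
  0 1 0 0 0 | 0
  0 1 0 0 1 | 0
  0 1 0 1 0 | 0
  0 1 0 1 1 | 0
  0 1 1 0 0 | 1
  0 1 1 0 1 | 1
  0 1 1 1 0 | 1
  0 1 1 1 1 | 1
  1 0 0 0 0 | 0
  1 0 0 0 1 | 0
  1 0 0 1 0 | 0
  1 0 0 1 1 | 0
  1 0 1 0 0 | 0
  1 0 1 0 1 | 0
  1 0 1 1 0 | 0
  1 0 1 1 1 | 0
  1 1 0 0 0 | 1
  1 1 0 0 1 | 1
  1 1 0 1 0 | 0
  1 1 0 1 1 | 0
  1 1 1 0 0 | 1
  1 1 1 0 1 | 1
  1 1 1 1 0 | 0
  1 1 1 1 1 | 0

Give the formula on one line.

(((~a & b) & c) | ((a & (b | ~a)) & ~d))

  ~a = 11111111111111110000000000000000
  (~a & b) = 00000000111111110000000000000000
  ((~a & b) & c) = 00000000000011110000000000000000
  (b | ~a) = 11111111111111110000000011111111
  (a & (b | ~a)) = 00000000000000000000000011111111
  ~d = 11001100110011001100110011001100
  ((a & (b | ~a)) & ~d) = 00000000000000000000000011001100
  (((~a & b) & c) | ((a & (b | ~a)) & ~d)) = 00000000000011110000000011001100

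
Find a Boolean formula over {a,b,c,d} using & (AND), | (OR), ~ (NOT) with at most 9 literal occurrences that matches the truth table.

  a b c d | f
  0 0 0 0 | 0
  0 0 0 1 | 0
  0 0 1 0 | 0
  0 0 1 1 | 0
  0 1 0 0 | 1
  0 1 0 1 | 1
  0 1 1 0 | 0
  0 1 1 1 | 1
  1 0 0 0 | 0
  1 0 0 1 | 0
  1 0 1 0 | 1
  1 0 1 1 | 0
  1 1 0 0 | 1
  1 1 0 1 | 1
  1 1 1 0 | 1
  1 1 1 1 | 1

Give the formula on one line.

  (b & d) = 0000010100000101
  ((b & d) & c) = 0000000100000001
  ~d = 1010101010101010
  (a & c) = 0000000000110011
  (~d & (a & c)) = 0000000000100010
  ~c = 1100110011001100
  (b & ~c) = 0000110000001100
  ((~d & (a & c)) | (b & ~c)) = 0000110000101110
  (((b & d) & c) | ((~d & (a & c)) | (b & ~c))) = 0000110100101111

(((b & d) & c) | ((~d & (a & c)) | (b & ~c)))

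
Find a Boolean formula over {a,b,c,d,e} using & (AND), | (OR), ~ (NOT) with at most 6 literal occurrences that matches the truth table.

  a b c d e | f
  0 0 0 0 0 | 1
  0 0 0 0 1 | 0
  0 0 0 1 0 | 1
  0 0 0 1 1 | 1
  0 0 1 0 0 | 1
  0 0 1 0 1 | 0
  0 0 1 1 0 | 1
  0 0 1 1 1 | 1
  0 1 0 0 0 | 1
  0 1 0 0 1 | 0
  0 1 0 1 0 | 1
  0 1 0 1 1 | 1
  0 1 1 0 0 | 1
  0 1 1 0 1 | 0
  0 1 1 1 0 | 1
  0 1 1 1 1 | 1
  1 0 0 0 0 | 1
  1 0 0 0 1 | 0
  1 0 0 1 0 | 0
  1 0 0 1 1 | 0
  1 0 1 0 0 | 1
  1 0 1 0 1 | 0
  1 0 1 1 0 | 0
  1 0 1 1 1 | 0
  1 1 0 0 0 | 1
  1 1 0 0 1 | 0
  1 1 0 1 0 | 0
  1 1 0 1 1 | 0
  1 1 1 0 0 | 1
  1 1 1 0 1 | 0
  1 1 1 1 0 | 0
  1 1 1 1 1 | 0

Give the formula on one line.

  ~d = 11001100110011001100110011001100
  ~a = 11111111111111110000000000000000
  (~d | ~a) = 11111111111111111100110011001100
  ~e = 10101010101010101010101010101010
  (~e | d) = 10111011101110111011101110111011
  ((~d | ~a) & (~e | d)) = 10111011101110111000100010001000

((~d | ~a) & (~e | d))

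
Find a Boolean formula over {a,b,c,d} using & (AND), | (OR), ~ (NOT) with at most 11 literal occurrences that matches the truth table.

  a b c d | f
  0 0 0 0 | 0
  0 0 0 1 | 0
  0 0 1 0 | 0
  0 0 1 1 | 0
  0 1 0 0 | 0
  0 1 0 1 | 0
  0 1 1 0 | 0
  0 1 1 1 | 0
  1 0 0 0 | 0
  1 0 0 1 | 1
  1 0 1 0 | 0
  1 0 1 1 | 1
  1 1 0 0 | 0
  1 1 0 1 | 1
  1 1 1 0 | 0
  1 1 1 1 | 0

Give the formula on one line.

  ~c = 1100110011001100
  (~c & b) = 0000110000001100
  ~b = 1111000011110000
  ((~c & b) | ~b) = 1111110011111100
  ~d = 1010101010101010
  ~a = 1111111100000000
  (~d & ~a) = 1010101000000000
  ((~d & ~a) & ~b) = 1010000000000000
  (a | ((~d & ~a) & ~b)) = 1010000011111111
  (((~c & b) | ~b) & (a | ((~d & ~a) & ~b))) = 1010000011111100
  ((((~c & b) | ~b) & (a | ((~d & ~a) & ~b))) & d) = 0000000001010100

((((~c & b) | ~b) & (a | ((~d & ~a) & ~b))) & d)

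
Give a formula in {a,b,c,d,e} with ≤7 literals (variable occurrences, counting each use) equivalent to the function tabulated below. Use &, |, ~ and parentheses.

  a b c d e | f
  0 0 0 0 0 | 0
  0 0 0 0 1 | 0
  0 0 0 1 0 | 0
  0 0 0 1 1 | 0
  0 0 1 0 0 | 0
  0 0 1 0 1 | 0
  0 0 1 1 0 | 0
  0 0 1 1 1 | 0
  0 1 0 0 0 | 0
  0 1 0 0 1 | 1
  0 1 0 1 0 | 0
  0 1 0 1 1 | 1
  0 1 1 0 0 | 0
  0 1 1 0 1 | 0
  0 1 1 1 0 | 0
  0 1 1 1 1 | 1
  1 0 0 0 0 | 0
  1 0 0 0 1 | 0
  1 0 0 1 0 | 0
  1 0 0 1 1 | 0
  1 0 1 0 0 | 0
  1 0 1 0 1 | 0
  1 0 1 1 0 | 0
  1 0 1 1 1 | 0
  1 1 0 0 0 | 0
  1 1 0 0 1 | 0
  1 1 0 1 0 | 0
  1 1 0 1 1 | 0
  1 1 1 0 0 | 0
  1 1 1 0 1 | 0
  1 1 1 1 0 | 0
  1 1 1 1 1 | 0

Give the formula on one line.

  ~d = 11001100110011001100110011001100
  ~c = 11110000111100001111000011110000
  (~d & ~c) = 11000000110000001100000011000000
  (d | (~d & ~c)) = 11110011111100111111001111110011
  ((d | (~d & ~c)) & e) = 01010001010100010101000101010001
  (((d | (~d & ~c)) & e) & b) = 00000000010100010000000001010001
  ~a = 11111111111111110000000000000000
  ((((d | (~d & ~c)) & e) & b) & ~a) = 00000000010100010000000000000000

((((d | (~d & ~c)) & e) & b) & ~a)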